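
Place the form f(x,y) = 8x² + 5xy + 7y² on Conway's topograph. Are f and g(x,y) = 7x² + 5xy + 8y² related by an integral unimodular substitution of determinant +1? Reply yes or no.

D₁ = -199, D₂ = -199
f: flip: (8,5,7)→(7,-5,8)
f: reduced (well bottom): (7,-5,8) with a≤c, −a<b≤a
g: reduced (well bottom): (7,5,8) with a≤c, −a<b≤a
reduced forms (7, -5, 8) vs (7, 5, 8) ⇒ inequivalent

no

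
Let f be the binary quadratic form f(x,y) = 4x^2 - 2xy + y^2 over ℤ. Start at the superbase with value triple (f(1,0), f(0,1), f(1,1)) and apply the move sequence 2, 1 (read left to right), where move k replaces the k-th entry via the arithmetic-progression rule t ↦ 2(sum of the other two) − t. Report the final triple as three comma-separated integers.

start (4,1,3) = (f(1,0),f(0,1),f(1,1))
replace slot 2: 2·(4+3) − 1 = 13 → (4,13,3)
replace slot 1: 2·(13+3) − 4 = 28 → (28,13,3)

28,13,3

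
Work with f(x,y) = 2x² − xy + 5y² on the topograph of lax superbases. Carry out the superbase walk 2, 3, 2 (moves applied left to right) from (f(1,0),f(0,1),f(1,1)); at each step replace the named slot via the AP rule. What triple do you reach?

start (2,5,6) = (f(1,0),f(0,1),f(1,1))
replace slot 2: 2·(2+6) − 5 = 11 → (2,11,6)
replace slot 3: 2·(2+11) − 6 = 20 → (2,11,20)
replace slot 2: 2·(2+20) − 11 = 33 → (2,33,20)

2,33,20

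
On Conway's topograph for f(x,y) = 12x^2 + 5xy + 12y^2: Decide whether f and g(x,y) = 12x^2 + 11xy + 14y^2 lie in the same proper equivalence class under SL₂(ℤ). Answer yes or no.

D₁ = -551, D₂ = -551
f: reduced (well bottom): (12,5,12) with a≤c, −a<b≤a
g: reduced (well bottom): (12,11,14) with a≤c, −a<b≤a
reduced forms (12, 5, 12) vs (12, 11, 14) ⇒ inequivalent

no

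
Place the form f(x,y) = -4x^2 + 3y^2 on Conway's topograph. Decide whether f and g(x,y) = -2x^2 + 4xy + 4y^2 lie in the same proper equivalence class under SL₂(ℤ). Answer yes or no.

D₁ = 48, D₂ = 48
river cycle of f (length 2): (3, 6, -1), (-1, 6, 3)
river cycle of g (length 2): (4, 4, -2), (-2, 4, 4)
cycles differ ⇒ inequivalent

no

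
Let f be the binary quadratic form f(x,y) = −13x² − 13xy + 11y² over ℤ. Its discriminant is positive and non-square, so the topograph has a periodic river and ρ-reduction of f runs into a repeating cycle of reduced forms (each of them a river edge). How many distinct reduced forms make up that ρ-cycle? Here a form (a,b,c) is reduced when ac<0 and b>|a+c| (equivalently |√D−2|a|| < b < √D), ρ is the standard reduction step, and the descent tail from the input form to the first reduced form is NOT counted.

D = 741, ⌊√D⌋ = 27
descent: ρ → (11,13,-13)  [lands on river]
river: ρ → (-13,13,11)
river: ρ → (11,9,-15)
river: ρ → (-15,21,5)
river: ρ → (5,19,-19)
river: ρ → (-19,19,5)
river: ρ → (5,21,-15)
river: ρ → (-15,9,11)
ρ-cycle length = 8 (tail of 1 descent step not counted)

8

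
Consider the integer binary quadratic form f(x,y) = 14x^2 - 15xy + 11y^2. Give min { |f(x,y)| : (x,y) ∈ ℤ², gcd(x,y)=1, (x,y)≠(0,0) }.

translate: b→13 (≡-15 mod 28), so (14,-15,11)→(14,13,10)
flip: (14,13,10)→(10,-13,14)
translate: b→7 (≡-13 mod 20), so (10,-13,14)→(10,7,11)
reduced (well bottom): (10,7,11) with a≤c, −a<b≤a
well minimum = a = 10

10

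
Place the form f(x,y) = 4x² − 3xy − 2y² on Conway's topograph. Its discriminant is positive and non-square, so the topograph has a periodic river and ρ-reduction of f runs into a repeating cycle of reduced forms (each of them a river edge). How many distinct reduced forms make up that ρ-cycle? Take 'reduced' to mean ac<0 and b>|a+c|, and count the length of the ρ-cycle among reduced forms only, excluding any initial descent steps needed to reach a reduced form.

D = 41, ⌊√D⌋ = 6
descent: ρ → (-2,3,4)  [lands on river]
river: ρ → (4,5,-1)
river: ρ → (-1,5,4)
river: ρ → (4,3,-2)
river: ρ → (-2,5,2)
river: ρ → (2,3,-4)
river: ρ → (-4,5,1)
river: ρ → (1,5,-4)
river: ρ → (-4,3,2)
river: ρ → (2,5,-2)
ρ-cycle length = 10 (tail of 1 descent step not counted)

10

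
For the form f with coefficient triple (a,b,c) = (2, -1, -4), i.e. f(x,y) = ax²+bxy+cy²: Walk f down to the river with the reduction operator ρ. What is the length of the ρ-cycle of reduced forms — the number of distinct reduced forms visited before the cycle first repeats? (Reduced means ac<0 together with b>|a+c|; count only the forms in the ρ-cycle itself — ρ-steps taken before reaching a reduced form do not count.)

D = 33, ⌊√D⌋ = 5
descent: ρ → (-4,1,2)
descent: ρ → (2,3,-3)  [lands on river]
river: ρ → (-3,3,2)
river: ρ → (2,5,-1)
river: ρ → (-1,5,2)
ρ-cycle length = 4 (tail of 2 descent steps not counted)

4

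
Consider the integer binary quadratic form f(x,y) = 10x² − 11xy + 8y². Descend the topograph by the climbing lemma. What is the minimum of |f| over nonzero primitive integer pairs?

translate: b→9 (≡-11 mod 20), so (10,-11,8)→(10,9,7)
flip: (10,9,7)→(7,-9,10)
translate: b→5 (≡-9 mod 14), so (7,-9,10)→(7,5,8)
reduced (well bottom): (7,5,8) with a≤c, −a<b≤a
well minimum = a = 7

7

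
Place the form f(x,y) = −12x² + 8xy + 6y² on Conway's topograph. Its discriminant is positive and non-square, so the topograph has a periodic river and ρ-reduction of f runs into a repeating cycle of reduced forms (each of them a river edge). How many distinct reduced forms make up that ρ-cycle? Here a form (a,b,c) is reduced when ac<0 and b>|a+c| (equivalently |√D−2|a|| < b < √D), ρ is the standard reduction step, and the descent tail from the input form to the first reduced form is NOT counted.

D = 352, ⌊√D⌋ = 18
river: ρ → (6,16,-4)
river: ρ → (-4,16,6)
river: ρ → (6,8,-12)
river: ρ → (-12,16,2)
river: ρ → (2,16,-12)
river: ρ → (-12,8,6)
ρ-cycle length = 6 (tail of 0 descent steps not counted)

6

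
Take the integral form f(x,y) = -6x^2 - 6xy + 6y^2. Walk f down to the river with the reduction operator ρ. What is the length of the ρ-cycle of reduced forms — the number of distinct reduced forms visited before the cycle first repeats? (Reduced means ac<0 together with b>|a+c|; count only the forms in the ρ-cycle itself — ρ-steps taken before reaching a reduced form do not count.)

D = 180, ⌊√D⌋ = 13
descent: ρ → (6,6,-6)  [lands on river]
river: ρ → (-6,6,6)
ρ-cycle length = 2 (tail of 1 descent step not counted)

2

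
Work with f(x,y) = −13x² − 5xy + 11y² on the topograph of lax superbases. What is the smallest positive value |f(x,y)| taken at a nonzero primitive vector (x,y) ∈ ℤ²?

descent: ρ → (11,5,-13)  [lands on river]
river: ρ → (-13,21,3)
river: ρ → (3,21,-13)
river: ρ → (-13,5,11)
river: ρ → (11,17,-7)
river: ρ → (-7,11,17)
river: ρ → (17,23,-1)
river: ρ → (-1,23,17)
river: ρ → (17,11,-7)
river: ρ → (-7,17,11)
closes: descent 1, river 10
min |a| on river = 1

1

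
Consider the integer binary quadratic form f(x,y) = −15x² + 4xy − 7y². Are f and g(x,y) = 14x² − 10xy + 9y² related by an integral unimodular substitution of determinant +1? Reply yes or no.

D₁ = -404, D₂ = -404
f is negative-definite; reduce −f:
−f: flip: (15,-4,7)→(7,4,15)
−f: reduced (well bottom): (7,4,15) with a≤c, −a<b≤a
flip sign back: reduced form of f is (-7,-4,-15)
g: flip: (14,-10,9)→(9,10,14)
g: translate: b→-8 (≡10 mod 18), so (9,10,14)→(9,-8,13)
g: reduced (well bottom): (9,-8,13) with a≤c, −a<b≤a
reduced forms (-7, -4, -15) vs (9, -8, 13) ⇒ inequivalent

no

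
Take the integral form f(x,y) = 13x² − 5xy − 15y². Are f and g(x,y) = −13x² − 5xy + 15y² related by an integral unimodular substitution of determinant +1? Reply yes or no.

D₁ = 805, D₂ = 805
river cycle of f (length 8): (-15, 5, 13), (13, 21, -7), (-7, 21, 13), (13, 5, -15), (-15, 25, 3), (3, 23, -23), (-23, 23, 3), (3, 25, -15)
river cycle of g (length 8): (15, 5, -13), (-13, 21, 7), (7, 21, -13), (-13, 5, 15), (15, 25, -3), (-3, 23, 23), (23, 23, -3), (-3, 25, 15)
cycles differ ⇒ inequivalent

no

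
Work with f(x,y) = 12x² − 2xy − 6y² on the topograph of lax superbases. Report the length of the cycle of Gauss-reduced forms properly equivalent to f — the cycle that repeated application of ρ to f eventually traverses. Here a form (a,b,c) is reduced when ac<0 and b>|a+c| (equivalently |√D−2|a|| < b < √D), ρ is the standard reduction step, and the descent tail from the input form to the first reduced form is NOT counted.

D = 292, ⌊√D⌋ = 17
descent: ρ → (-6,14,4)  [lands on river]
river: ρ → (4,10,-12)
river: ρ → (-12,14,2)
river: ρ → (2,14,-12)
river: ρ → (-12,10,4)
river: ρ → (4,14,-6)
river: ρ → (-6,10,8)
river: ρ → (8,6,-8)
river: ρ → (-8,10,6)
river: ρ → (6,14,-4)
river: ρ → (-4,10,12)
river: ρ → (12,14,-2)
river: ρ → (-2,14,12)
river: ρ → (12,10,-4)
river: ρ → (-4,14,6)
river: ρ → (6,10,-8)
river: ρ → (-8,6,8)
river: ρ → (8,10,-6)
ρ-cycle length = 18 (tail of 1 descent step not counted)

18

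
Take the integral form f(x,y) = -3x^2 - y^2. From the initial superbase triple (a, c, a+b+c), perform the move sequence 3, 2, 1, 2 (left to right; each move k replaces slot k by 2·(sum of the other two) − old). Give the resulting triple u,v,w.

start (-3,-1,-4) = (f(1,0),f(0,1),f(1,1))
replace slot 3: 2·((-3)+(-1)) − (-4) = -4 → (-3,-1,-4)
replace slot 2: 2·((-3)+(-4)) − (-1) = -13 → (-3,-13,-4)
replace slot 1: 2·((-13)+(-4)) − (-3) = -31 → (-31,-13,-4)
replace slot 2: 2·((-31)+(-4)) − (-13) = -57 → (-31,-57,-4)

-31,-57,-4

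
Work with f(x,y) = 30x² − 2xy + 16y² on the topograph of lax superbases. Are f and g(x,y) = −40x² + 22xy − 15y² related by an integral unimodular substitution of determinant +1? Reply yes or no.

D₁ = -1916, D₂ = -1916
f: flip: (30,-2,16)→(16,2,30)
f: reduced (well bottom): (16,2,30) with a≤c, −a<b≤a
g is negative-definite; reduce −g:
−g: flip: (40,-22,15)→(15,22,40)
−g: translate: b→-8 (≡22 mod 30), so (15,22,40)→(15,-8,33)
−g: reduced (well bottom): (15,-8,33) with a≤c, −a<b≤a
flip sign back: reduced form of g is (-15,8,-33)
reduced forms (16, 2, 30) vs (-15, 8, -33) ⇒ inequivalent

no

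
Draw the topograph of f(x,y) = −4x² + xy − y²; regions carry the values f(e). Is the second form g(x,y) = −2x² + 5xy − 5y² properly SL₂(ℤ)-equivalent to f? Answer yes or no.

D₁ = -15, D₂ = -15
f is negative-definite; reduce −f:
−f: flip: (4,-1,1)→(1,1,4)
−f: reduced (well bottom): (1,1,4) with a≤c, −a<b≤a
flip sign back: reduced form of f is (-1,-1,-4)
g is negative-definite; reduce −g:
−g: translate: b→-1 (≡-5 mod 4), so (2,-5,5)→(2,-1,2)
−g: flip: (2,-1,2)→(2,1,2)
−g: reduced (well bottom): (2,1,2) with a≤c, −a<b≤a
flip sign back: reduced form of g is (-2,-1,-2)
reduced forms (-1, -1, -4) vs (-2, -1, -2) ⇒ inequivalent

no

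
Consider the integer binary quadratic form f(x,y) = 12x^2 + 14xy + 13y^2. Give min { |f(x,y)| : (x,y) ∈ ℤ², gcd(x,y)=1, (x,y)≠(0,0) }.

translate: b→-10 (≡14 mod 24), so (12,14,13)→(12,-10,11)
flip: (12,-10,11)→(11,10,12)
reduced (well bottom): (11,10,12) with a≤c, −a<b≤a
well minimum = a = 11

11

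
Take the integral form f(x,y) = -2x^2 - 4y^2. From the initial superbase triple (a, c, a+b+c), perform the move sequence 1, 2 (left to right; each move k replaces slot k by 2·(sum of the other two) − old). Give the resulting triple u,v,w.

start (-2,-4,-6) = (f(1,0),f(0,1),f(1,1))
replace slot 1: 2·((-4)+(-6)) − (-2) = -18 → (-18,-4,-6)
replace slot 2: 2·((-18)+(-6)) − (-4) = -44 → (-18,-44,-6)

-18,-44,-6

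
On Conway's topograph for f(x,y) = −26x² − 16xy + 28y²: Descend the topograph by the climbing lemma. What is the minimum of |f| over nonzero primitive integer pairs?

descent: ρ → (28,16,-26)  [lands on river]
river: ρ → (-26,36,18)
river: ρ → (18,36,-26)
river: ρ → (-26,16,28)
river: ρ → (28,40,-14)
river: ρ → (-14,44,22)
river: ρ → (22,44,-14)
river: ρ → (-14,40,28)
closes: descent 1, river 8
min |a| on river = 14

14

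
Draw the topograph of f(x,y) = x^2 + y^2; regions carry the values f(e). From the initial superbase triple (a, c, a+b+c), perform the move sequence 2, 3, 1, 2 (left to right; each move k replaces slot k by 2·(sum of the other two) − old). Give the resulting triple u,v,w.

start (1,1,2) = (f(1,0),f(0,1),f(1,1))
replace slot 2: 2·(1+2) − 1 = 5 → (1,5,2)
replace slot 3: 2·(1+5) − 2 = 10 → (1,5,10)
replace slot 1: 2·(5+10) − 1 = 29 → (29,5,10)
replace slot 2: 2·(29+10) − 5 = 73 → (29,73,10)

29,73,10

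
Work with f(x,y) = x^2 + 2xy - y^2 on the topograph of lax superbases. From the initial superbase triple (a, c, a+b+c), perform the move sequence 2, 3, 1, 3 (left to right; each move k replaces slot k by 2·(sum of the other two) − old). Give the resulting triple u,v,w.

start (1,-1,2) = (f(1,0),f(0,1),f(1,1))
replace slot 2: 2·(1+2) − (-1) = 7 → (1,7,2)
replace slot 3: 2·(1+7) − 2 = 14 → (1,7,14)
replace slot 1: 2·(7+14) − 1 = 41 → (41,7,14)
replace slot 3: 2·(41+7) − 14 = 82 → (41,7,82)

41,7,82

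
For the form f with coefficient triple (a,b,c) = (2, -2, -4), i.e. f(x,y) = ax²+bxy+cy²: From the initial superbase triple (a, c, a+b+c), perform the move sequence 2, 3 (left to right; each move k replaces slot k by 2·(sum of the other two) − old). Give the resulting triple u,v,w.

start (2,-4,-4) = (f(1,0),f(0,1),f(1,1))
replace slot 2: 2·(2+(-4)) − (-4) = 0 → (2,0,-4)
replace slot 3: 2·(2+0) − (-4) = 8 → (2,0,8)

2,0,8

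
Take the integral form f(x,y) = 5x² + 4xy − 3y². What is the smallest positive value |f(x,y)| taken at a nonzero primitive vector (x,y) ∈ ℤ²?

river: ρ → (-3,8,1)
river: ρ → (1,8,-3)
river: ρ → (-3,4,5)
river: ρ → (5,6,-2)
river: ρ → (-2,6,5)
river: ρ → (5,4,-3)
closes: descent 0, river 6
min |a| on river = 1

1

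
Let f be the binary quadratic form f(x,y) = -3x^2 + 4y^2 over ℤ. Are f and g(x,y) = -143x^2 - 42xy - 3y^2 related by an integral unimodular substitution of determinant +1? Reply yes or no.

D₁ = 48, D₂ = 48
river cycle of f (length 2): (-3, 6, 1), (1, 6, -3)
river cycle of g (length 2): (-3, 6, 1), (1, 6, -3)
cycles coincide ⇒ equivalent

yes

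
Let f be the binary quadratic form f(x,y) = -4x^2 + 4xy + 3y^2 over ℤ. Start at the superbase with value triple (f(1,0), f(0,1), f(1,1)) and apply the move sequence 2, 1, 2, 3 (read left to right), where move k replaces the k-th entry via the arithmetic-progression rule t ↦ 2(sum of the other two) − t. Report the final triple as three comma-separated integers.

start (-4,3,3) = (f(1,0),f(0,1),f(1,1))
replace slot 2: 2·((-4)+3) − 3 = -5 → (-4,-5,3)
replace slot 1: 2·((-5)+3) − (-4) = 0 → (0,-5,3)
replace slot 2: 2·(0+3) − (-5) = 11 → (0,11,3)
replace slot 3: 2·(0+11) − 3 = 19 → (0,11,19)

0,11,19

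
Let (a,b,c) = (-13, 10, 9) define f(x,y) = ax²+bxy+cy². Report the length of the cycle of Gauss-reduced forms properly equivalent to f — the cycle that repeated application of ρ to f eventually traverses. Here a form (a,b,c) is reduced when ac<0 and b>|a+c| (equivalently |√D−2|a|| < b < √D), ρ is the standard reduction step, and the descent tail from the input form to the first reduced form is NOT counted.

D = 568, ⌊√D⌋ = 23
river: ρ → (9,8,-14)
river: ρ → (-14,20,3)
river: ρ → (3,22,-7)
river: ρ → (-7,20,6)
river: ρ → (6,16,-13)
river: ρ → (-13,10,9)
ρ-cycle length = 6 (tail of 0 descent steps not counted)

6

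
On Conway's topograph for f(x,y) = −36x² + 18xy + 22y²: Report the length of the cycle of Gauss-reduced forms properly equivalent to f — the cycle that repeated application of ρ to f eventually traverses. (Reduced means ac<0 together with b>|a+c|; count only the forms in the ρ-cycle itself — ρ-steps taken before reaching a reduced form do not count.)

D = 3492, ⌊√D⌋ = 59
river: ρ → (22,26,-32)
river: ρ → (-32,38,16)
river: ρ → (16,58,-2)
river: ρ → (-2,58,16)
river: ρ → (16,38,-32)
river: ρ → (-32,26,22)
river: ρ → (22,18,-36)
river: ρ → (-36,54,4)
river: ρ → (4,58,-8)
river: ρ → (-8,54,18)
river: ρ → (18,54,-8)
river: ρ → (-8,58,4)
river: ρ → (4,54,-36)
river: ρ → (-36,18,22)
ρ-cycle length = 14 (tail of 0 descent steps not counted)

14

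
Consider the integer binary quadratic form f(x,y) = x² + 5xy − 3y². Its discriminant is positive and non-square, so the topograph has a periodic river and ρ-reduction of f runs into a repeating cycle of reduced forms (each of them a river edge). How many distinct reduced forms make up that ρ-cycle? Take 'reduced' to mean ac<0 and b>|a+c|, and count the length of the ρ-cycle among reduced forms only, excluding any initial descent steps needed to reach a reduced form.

D = 37, ⌊√D⌋ = 6
river: ρ → (-3,1,3)
river: ρ → (3,5,-1)
river: ρ → (-1,5,3)
river: ρ → (3,1,-3)
river: ρ → (-3,5,1)
river: ρ → (1,5,-3)
ρ-cycle length = 6 (tail of 0 descent steps not counted)

6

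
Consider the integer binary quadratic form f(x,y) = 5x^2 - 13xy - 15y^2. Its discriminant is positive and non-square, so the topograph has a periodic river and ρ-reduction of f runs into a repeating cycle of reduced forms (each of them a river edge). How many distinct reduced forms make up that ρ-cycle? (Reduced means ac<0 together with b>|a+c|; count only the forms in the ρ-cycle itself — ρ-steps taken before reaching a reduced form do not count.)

D = 469, ⌊√D⌋ = 21
descent: ρ → (-15,13,5)  [lands on river]
river: ρ → (5,17,-9)
river: ρ → (-9,19,3)
river: ρ → (3,17,-15)
ρ-cycle length = 4 (tail of 1 descent step not counted)

4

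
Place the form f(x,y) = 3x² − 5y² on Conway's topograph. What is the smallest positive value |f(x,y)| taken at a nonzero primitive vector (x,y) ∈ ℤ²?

descent: ρ → (-5,0,3)
descent: ρ → (3,6,-2)  [lands on river]
river: ρ → (-2,6,3)
closes: descent 2, river 2
min |a| on river = 2

2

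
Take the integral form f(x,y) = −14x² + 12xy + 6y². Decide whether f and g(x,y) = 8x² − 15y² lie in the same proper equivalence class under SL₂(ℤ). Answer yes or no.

D₁ = 480, D₂ = 480
river cycle of f (length 4): (6, 12, -14), (-14, 16, 4), (4, 16, -14), (-14, 12, 6)
river cycle of g (length 4): (8, 16, -7), (-7, 12, 12), (12, 12, -7), (-7, 16, 8)
cycles differ ⇒ inequivalent

no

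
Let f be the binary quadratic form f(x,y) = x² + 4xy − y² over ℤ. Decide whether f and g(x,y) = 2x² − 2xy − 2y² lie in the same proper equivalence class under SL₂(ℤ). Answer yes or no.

D₁ = 20, D₂ = 20
river cycle of f (length 2): (-1, 4, 1), (1, 4, -1)
river cycle of g (length 2): (-2, 2, 2), (2, 2, -2)
cycles differ ⇒ inequivalent

no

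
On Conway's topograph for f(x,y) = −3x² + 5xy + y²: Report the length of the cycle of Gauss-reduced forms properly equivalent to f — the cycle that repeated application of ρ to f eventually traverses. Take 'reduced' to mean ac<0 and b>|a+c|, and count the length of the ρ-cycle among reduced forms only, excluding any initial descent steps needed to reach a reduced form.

D = 37, ⌊√D⌋ = 6
river: ρ → (1,5,-3)
river: ρ → (-3,1,3)
river: ρ → (3,5,-1)
river: ρ → (-1,5,3)
river: ρ → (3,1,-3)
river: ρ → (-3,5,1)
ρ-cycle length = 6 (tail of 0 descent steps not counted)

6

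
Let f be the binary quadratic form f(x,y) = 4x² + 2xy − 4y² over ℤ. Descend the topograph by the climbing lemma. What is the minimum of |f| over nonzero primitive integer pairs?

river: ρ → (-4,6,2)
river: ρ → (2,6,-4)
river: ρ → (-4,2,4)
river: ρ → (4,6,-2)
river: ρ → (-2,6,4)
river: ρ → (4,2,-4)
closes: descent 0, river 6
min |a| on river = 2

2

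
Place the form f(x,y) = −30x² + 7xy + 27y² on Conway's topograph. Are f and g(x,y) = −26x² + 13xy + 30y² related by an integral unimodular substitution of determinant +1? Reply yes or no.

D₁ = 3289, D₂ = 3289
river cycle of f (length 44): (27, 47, -10), (-10, 53, 12), (12, 43, -30), (-30, 17, 25), (25, 33, -22), (-22, 55, 3), (3, 53, -40), (-40, 27, 16), (16, 37, -30), (-30, 23, 23), … (34 more)
river cycle of g (length 44): (30, 47, -9), (-9, 43, 40), (40, 37, -12), (-12, 35, 43), (43, 51, -4), (-4, 53, 30), (30, 7, -27), (-27, 47, 10), (10, 53, -12), (-12, 43, 30), … (34 more)
cycles differ ⇒ inequivalent

no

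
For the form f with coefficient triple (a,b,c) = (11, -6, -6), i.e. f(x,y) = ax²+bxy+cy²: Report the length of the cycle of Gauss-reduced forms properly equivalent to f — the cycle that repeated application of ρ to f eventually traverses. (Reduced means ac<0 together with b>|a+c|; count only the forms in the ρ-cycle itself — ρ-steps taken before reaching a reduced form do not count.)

D = 300, ⌊√D⌋ = 17
descent: ρ → (-6,6,11)  [lands on river]
river: ρ → (11,16,-1)
river: ρ → (-1,16,11)
river: ρ → (11,6,-6)
ρ-cycle length = 4 (tail of 1 descent step not counted)

4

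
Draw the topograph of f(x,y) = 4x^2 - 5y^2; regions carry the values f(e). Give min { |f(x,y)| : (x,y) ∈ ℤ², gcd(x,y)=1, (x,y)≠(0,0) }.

descent: ρ → (-5,0,4)
descent: ρ → (4,8,-1)  [lands on river]
river: ρ → (-1,8,4)
closes: descent 2, river 2
min |a| on river = 1

1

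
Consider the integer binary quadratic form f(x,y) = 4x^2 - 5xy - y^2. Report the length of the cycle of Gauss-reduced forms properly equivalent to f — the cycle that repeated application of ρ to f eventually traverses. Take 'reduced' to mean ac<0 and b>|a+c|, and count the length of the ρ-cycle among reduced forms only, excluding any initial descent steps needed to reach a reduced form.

D = 41, ⌊√D⌋ = 6
descent: ρ → (-1,5,4)  [lands on river]
river: ρ → (4,3,-2)
river: ρ → (-2,5,2)
river: ρ → (2,3,-4)
river: ρ → (-4,5,1)
river: ρ → (1,5,-4)
river: ρ → (-4,3,2)
river: ρ → (2,5,-2)
river: ρ → (-2,3,4)
river: ρ → (4,5,-1)
ρ-cycle length = 10 (tail of 1 descent step not counted)

10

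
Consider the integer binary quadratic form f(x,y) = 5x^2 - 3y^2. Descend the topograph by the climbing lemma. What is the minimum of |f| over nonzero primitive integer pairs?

descent: ρ → (-3,6,2)  [lands on river]
river: ρ → (2,6,-3)
closes: descent 1, river 2
min |a| on river = 2

2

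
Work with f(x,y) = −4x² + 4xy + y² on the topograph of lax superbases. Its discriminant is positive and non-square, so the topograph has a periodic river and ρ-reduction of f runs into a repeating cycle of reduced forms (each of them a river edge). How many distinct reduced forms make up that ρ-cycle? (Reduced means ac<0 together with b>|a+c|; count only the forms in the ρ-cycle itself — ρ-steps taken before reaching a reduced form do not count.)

D = 32, ⌊√D⌋ = 5
river: ρ → (1,4,-4)
river: ρ → (-4,4,1)
ρ-cycle length = 2 (tail of 0 descent steps not counted)

2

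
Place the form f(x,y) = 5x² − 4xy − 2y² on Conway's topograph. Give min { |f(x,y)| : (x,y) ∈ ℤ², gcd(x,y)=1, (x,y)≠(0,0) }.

descent: ρ → (-2,4,5)  [lands on river]
river: ρ → (5,6,-1)
river: ρ → (-1,6,5)
river: ρ → (5,4,-2)
closes: descent 1, river 4
min |a| on river = 1

1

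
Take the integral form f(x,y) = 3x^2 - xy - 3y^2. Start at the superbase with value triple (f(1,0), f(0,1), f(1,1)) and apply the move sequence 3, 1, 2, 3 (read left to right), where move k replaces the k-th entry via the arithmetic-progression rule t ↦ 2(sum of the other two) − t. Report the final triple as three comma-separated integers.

start (3,-3,-1) = (f(1,0),f(0,1),f(1,1))
replace slot 3: 2·(3+(-3)) − (-1) = 1 → (3,-3,1)
replace slot 1: 2·((-3)+1) − 3 = -7 → (-7,-3,1)
replace slot 2: 2·((-7)+1) − (-3) = -9 → (-7,-9,1)
replace slot 3: 2·((-7)+(-9)) − 1 = -33 → (-7,-9,-33)

-7,-9,-33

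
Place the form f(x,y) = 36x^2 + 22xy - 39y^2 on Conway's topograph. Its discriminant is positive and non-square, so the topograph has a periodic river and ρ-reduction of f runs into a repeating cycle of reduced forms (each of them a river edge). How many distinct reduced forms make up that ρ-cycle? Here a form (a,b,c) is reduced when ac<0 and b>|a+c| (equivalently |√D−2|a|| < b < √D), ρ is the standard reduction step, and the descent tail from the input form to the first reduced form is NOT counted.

D = 6100, ⌊√D⌋ = 78
river: ρ → (-39,56,19)
river: ρ → (19,58,-36)
river: ρ → (-36,14,41)
river: ρ → (41,68,-9)
river: ρ → (-9,76,9)
river: ρ → (9,68,-41)
river: ρ → (-41,14,36)
river: ρ → (36,58,-19)
river: ρ → (-19,56,39)
river: ρ → (39,22,-36)
river: ρ → (-36,50,25)
river: ρ → (25,50,-36)
river: ρ → (-36,22,39)
river: ρ → (39,56,-19)
river: ρ → (-19,58,36)
river: ρ → (36,14,-41)
river: ρ → (-41,68,9)
river: ρ → (9,76,-9)
river: ρ → (-9,68,41)
river: ρ → (41,14,-36)
river: ρ → (-36,58,19)
river: ρ → (19,56,-39)
river: ρ → (-39,22,36)
river: ρ → (36,50,-25)
river: ρ → (-25,50,36)
river: ρ → (36,22,-39)
ρ-cycle length = 26 (tail of 0 descent steps not counted)

26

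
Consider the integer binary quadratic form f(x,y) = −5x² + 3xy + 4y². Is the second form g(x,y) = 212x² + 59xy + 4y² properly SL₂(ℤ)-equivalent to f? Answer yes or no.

D₁ = 89, D₂ = 89
river cycle of f (length 14): (4, 5, -4), (-4, 3, 5), (5, 7, -2), (-2, 9, 1), (1, 9, -2), (-2, 7, 5), (5, 3, -4), (-4, 5, 4), (4, 3, -5), (-5, 7, 2), … (4 more)
river cycle of g (length 14): (4, 5, -4), (-4, 3, 5), (5, 7, -2), (-2, 9, 1), (1, 9, -2), (-2, 7, 5), (5, 3, -4), (-4, 5, 4), (4, 3, -5), (-5, 7, 2), … (4 more)
cycles coincide ⇒ equivalent

yes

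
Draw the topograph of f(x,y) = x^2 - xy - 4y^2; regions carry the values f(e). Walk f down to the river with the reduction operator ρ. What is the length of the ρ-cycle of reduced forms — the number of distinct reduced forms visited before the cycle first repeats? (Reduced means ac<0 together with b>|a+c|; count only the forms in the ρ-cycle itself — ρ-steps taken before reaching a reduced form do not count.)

D = 17, ⌊√D⌋ = 4
descent: ρ → (-4,1,1)
descent: ρ → (1,3,-2)  [lands on river]
river: ρ → (-2,1,2)
river: ρ → (2,3,-1)
river: ρ → (-1,3,2)
river: ρ → (2,1,-2)
river: ρ → (-2,3,1)
ρ-cycle length = 6 (tail of 2 descent steps not counted)

6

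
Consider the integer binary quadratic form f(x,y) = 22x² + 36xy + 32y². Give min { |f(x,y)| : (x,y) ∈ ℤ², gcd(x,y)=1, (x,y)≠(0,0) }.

translate: b→-8 (≡36 mod 44), so (22,36,32)→(22,-8,18)
flip: (22,-8,18)→(18,8,22)
reduced (well bottom): (18,8,22) with a≤c, −a<b≤a
well minimum = a = 18

18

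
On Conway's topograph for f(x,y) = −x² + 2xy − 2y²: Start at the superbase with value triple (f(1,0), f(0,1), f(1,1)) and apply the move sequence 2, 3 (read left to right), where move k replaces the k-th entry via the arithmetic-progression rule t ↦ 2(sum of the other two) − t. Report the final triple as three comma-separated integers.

start (-1,-2,-1) = (f(1,0),f(0,1),f(1,1))
replace slot 2: 2·((-1)+(-1)) − (-2) = -2 → (-1,-2,-1)
replace slot 3: 2·((-1)+(-2)) − (-1) = -5 → (-1,-2,-5)

-1,-2,-5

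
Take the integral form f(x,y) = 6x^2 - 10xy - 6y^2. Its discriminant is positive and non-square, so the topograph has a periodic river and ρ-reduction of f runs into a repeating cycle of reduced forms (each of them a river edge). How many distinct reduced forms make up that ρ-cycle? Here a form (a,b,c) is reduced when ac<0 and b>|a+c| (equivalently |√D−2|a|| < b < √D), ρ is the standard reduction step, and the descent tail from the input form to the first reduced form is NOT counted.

D = 244, ⌊√D⌋ = 15
descent: ρ → (-6,10,6)  [lands on river]
river: ρ → (6,14,-2)
river: ρ → (-2,14,6)
river: ρ → (6,10,-6)
river: ρ → (-6,14,2)
river: ρ → (2,14,-6)
ρ-cycle length = 6 (tail of 1 descent step not counted)

6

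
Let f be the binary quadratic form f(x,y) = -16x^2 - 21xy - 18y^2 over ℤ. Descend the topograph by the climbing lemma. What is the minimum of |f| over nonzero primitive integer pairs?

translate: b→-11 (≡21 mod 32), so (16,21,18)→(16,-11,13)
flip: (16,-11,13)→(13,11,16)
reduced (well bottom): (13,11,16) with a≤c, −a<b≤a
well minimum |f| = |-13| = 13 (negative-definite)

13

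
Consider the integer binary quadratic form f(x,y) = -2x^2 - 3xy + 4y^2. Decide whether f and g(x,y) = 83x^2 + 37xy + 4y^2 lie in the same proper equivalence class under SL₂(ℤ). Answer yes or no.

D₁ = 41, D₂ = 41
river cycle of f (length 10): (4, 3, -2), (-2, 5, 2), (2, 3, -4), (-4, 5, 1), (1, 5, -4), (-4, 3, 2), (2, 5, -2), (-2, 3, 4), (4, 5, -1), (-1, 5, 4)
river cycle of g (length 10): (4, 3, -2), (-2, 5, 2), (2, 3, -4), (-4, 5, 1), (1, 5, -4), (-4, 3, 2), (2, 5, -2), (-2, 3, 4), (4, 5, -1), (-1, 5, 4)
cycles coincide ⇒ equivalent

yes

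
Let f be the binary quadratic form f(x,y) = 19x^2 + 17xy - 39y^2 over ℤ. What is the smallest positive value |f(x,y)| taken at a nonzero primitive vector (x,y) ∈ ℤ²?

descent: ρ → (-39,-17,19)
descent: ρ → (19,55,-3)  [lands on river]
river: ρ → (-3,53,37)
river: ρ → (37,21,-19)
river: ρ → (-19,55,3)
river: ρ → (3,53,-37)
river: ρ → (-37,21,19)
closes: descent 2, river 6
min |a| on river = 3

3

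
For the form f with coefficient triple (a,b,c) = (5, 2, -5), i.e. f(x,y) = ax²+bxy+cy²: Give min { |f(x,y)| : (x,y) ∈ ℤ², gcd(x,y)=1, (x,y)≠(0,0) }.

river: ρ → (-5,8,2)
river: ρ → (2,8,-5)
river: ρ → (-5,2,5)
river: ρ → (5,8,-2)
river: ρ → (-2,8,5)
river: ρ → (5,2,-5)
closes: descent 0, river 6
min |a| on river = 2

2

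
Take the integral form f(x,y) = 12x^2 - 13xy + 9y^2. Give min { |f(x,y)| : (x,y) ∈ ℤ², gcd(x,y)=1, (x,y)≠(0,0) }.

translate: b→11 (≡-13 mod 24), so (12,-13,9)→(12,11,8)
flip: (12,11,8)→(8,-11,12)
translate: b→5 (≡-11 mod 16), so (8,-11,12)→(8,5,9)
reduced (well bottom): (8,5,9) with a≤c, −a<b≤a
well minimum = a = 8

8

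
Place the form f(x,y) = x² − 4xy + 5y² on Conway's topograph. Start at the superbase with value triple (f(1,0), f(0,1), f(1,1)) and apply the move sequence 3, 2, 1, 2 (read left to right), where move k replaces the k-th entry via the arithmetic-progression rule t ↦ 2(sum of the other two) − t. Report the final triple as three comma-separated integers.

start (1,5,2) = (f(1,0),f(0,1),f(1,1))
replace slot 3: 2·(1+5) − 2 = 10 → (1,5,10)
replace slot 2: 2·(1+10) − 5 = 17 → (1,17,10)
replace slot 1: 2·(17+10) − 1 = 53 → (53,17,10)
replace slot 2: 2·(53+10) − 17 = 109 → (53,109,10)

53,109,10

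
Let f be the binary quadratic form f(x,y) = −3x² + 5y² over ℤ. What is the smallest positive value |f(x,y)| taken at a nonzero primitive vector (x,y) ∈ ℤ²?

descent: ρ → (5,0,-3)
descent: ρ → (-3,6,2)  [lands on river]
river: ρ → (2,6,-3)
closes: descent 2, river 2
min |a| on river = 2

2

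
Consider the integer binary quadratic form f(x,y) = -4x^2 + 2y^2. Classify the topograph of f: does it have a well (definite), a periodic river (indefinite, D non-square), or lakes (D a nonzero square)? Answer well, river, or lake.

D = b²−4ac = 0² − 4·(-4)·2 = 32
D > 0 non-square ⇒ indefinite ⇒ periodic river

river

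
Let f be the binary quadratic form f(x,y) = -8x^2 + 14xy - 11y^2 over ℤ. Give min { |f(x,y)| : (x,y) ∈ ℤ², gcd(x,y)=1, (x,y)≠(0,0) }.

translate: b→2 (≡-14 mod 16), so (8,-14,11)→(8,2,5)
flip: (8,2,5)→(5,-2,8)
reduced (well bottom): (5,-2,8) with a≤c, −a<b≤a
well minimum |f| = |-5| = 5 (negative-definite)

5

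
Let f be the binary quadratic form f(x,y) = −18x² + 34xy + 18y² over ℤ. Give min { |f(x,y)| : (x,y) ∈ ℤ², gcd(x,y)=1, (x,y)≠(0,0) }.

river: ρ → (18,38,-14)
river: ρ → (-14,46,6)
river: ρ → (6,38,-42)
river: ρ → (-42,46,2)
river: ρ → (2,46,-42)
river: ρ → (-42,38,6)
river: ρ → (6,46,-14)
river: ρ → (-14,38,18)
river: ρ → (18,34,-18)
river: ρ → (-18,38,14)
river: ρ → (14,46,-6)
river: ρ → (-6,38,42)
river: ρ → (42,46,-2)
river: ρ → (-2,46,42)
river: ρ → (42,38,-6)
river: ρ → (-6,46,14)
river: ρ → (14,38,-18)
river: ρ → (-18,34,18)
closes: descent 0, river 18
min |a| on river = 2

2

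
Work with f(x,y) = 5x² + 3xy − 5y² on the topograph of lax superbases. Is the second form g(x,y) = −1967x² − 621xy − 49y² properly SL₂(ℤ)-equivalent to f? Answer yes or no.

D₁ = 109, D₂ = 109
river cycle of f (length 14): (-5, 7, 3), (3, 5, -7), (-7, 9, 1), (1, 9, -7), (-7, 5, 3), (3, 7, -5), (-5, 3, 5), (5, 7, -3), (-3, 5, 7), (7, 9, -1), … (4 more)
river cycle of g (length 14): (-5, 7, 3), (3, 5, -7), (-7, 9, 1), (1, 9, -7), (-7, 5, 3), (3, 7, -5), (-5, 3, 5), (5, 7, -3), (-3, 5, 7), (7, 9, -1), … (4 more)
cycles coincide ⇒ equivalent

yes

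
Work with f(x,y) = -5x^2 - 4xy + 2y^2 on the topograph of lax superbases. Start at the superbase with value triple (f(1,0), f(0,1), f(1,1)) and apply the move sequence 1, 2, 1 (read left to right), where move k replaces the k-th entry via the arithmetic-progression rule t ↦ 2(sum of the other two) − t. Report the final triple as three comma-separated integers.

start (-5,2,-7) = (f(1,0),f(0,1),f(1,1))
replace slot 1: 2·(2+(-7)) − (-5) = -5 → (-5,2,-7)
replace slot 2: 2·((-5)+(-7)) − 2 = -26 → (-5,-26,-7)
replace slot 1: 2·((-26)+(-7)) − (-5) = -61 → (-61,-26,-7)

-61,-26,-7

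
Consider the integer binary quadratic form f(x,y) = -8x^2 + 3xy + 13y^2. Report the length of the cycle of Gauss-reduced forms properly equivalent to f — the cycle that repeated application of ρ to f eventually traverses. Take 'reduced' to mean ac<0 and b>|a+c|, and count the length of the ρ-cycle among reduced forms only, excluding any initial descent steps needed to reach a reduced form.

D = 425, ⌊√D⌋ = 20
descent: ρ → (13,-3,-8)
descent: ρ → (-8,19,2)  [lands on river]
river: ρ → (2,17,-17)
river: ρ → (-17,17,2)
river: ρ → (2,19,-8)
river: ρ → (-8,13,8)
river: ρ → (8,19,-2)
river: ρ → (-2,17,17)
river: ρ → (17,17,-2)
river: ρ → (-2,19,8)
river: ρ → (8,13,-8)
ρ-cycle length = 10 (tail of 2 descent steps not counted)

10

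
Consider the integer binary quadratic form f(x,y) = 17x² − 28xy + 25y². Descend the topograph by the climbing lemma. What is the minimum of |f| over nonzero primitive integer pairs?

translate: b→6 (≡-28 mod 34), so (17,-28,25)→(17,6,14)
flip: (17,6,14)→(14,-6,17)
reduced (well bottom): (14,-6,17) with a≤c, −a<b≤a
well minimum = a = 14

14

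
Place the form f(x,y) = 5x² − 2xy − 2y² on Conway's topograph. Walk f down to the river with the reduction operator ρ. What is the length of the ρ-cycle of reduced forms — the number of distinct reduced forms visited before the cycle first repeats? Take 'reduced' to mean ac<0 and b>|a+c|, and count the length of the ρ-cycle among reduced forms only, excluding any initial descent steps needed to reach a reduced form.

D = 44, ⌊√D⌋ = 6
descent: ρ → (-2,6,1)  [lands on river]
river: ρ → (1,6,-2)
ρ-cycle length = 2 (tail of 1 descent step not counted)

2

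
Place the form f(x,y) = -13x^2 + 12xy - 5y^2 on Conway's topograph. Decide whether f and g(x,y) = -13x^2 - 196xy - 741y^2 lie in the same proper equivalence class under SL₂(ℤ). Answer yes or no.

D₁ = -116, D₂ = -116
f is negative-definite; reduce −f:
−f: flip: (13,-12,5)→(5,12,13)
−f: translate: b→2 (≡12 mod 10), so (5,12,13)→(5,2,6)
−f: reduced (well bottom): (5,2,6) with a≤c, −a<b≤a
flip sign back: reduced form of f is (-5,-2,-6)
g is negative-definite; reduce −g:
−g: translate: b→-12 (≡196 mod 26), so (13,196,741)→(13,-12,5)
−g: flip: (13,-12,5)→(5,12,13)
−g: translate: b→2 (≡12 mod 10), so (5,12,13)→(5,2,6)
−g: reduced (well bottom): (5,2,6) with a≤c, −a<b≤a
flip sign back: reduced form of g is (-5,-2,-6)
reduced forms (-5, -2, -6) vs (-5, -2, -6) ⇒ equivalent

yes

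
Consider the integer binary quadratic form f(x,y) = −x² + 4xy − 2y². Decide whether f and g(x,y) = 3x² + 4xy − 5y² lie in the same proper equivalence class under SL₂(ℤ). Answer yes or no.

D₁ = 8, D₂ = 76
discriminants differ ⇒ not SL₂(ℤ)-equivalent

no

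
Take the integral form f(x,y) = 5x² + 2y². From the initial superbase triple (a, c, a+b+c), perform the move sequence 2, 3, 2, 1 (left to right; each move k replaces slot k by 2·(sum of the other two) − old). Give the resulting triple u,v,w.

start (5,2,7) = (f(1,0),f(0,1),f(1,1))
replace slot 2: 2·(5+7) − 2 = 22 → (5,22,7)
replace slot 3: 2·(5+22) − 7 = 47 → (5,22,47)
replace slot 2: 2·(5+47) − 22 = 82 → (5,82,47)
replace slot 1: 2·(82+47) − 5 = 253 → (253,82,47)

253,82,47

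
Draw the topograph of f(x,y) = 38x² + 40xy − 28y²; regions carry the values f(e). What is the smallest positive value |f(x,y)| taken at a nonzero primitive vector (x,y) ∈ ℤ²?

river: ρ → (-28,72,6)
river: ρ → (6,72,-28)
river: ρ → (-28,40,38)
river: ρ → (38,36,-30)
river: ρ → (-30,24,44)
river: ρ → (44,64,-10)
river: ρ → (-10,76,2)
river: ρ → (2,76,-10)
river: ρ → (-10,64,44)
river: ρ → (44,24,-30)
river: ρ → (-30,36,38)
river: ρ → (38,40,-28)
closes: descent 0, river 12
min |a| on river = 2

2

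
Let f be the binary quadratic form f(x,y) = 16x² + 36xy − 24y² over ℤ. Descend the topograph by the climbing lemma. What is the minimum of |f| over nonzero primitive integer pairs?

river: ρ → (-24,12,28)
river: ρ → (28,44,-8)
river: ρ → (-8,52,4)
river: ρ → (4,52,-8)
river: ρ → (-8,44,28)
river: ρ → (28,12,-24)
river: ρ → (-24,36,16)
river: ρ → (16,28,-32)
river: ρ → (-32,36,12)
river: ρ → (12,36,-32)
river: ρ → (-32,28,16)
river: ρ → (16,36,-24)
closes: descent 0, river 12
min |a| on river = 4

4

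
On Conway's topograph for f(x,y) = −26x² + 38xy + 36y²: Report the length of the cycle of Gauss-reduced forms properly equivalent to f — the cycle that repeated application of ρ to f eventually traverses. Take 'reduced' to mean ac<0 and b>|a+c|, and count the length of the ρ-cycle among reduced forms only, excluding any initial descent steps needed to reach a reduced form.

D = 5188, ⌊√D⌋ = 72
river: ρ → (36,34,-28)
river: ρ → (-28,22,42)
river: ρ → (42,62,-8)
river: ρ → (-8,66,26)
river: ρ → (26,38,-36)
river: ρ → (-36,34,28)
river: ρ → (28,22,-42)
river: ρ → (-42,62,8)
river: ρ → (8,66,-26)
river: ρ → (-26,38,36)
ρ-cycle length = 10 (tail of 0 descent steps not counted)

10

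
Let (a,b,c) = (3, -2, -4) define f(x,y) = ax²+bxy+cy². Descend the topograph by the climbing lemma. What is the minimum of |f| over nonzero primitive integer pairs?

descent: ρ → (-4,2,3)  [lands on river]
river: ρ → (3,4,-3)
river: ρ → (-3,2,4)
river: ρ → (4,6,-1)
river: ρ → (-1,6,4)
river: ρ → (4,2,-3)
river: ρ → (-3,4,3)
river: ρ → (3,2,-4)
river: ρ → (-4,6,1)
river: ρ → (1,6,-4)
closes: descent 1, river 10
min |a| on river = 1

1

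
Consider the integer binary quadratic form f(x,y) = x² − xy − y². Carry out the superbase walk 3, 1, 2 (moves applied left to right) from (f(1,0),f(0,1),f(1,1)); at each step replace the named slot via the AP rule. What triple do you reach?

start (1,-1,-1) = (f(1,0),f(0,1),f(1,1))
replace slot 3: 2·(1+(-1)) − (-1) = 1 → (1,-1,1)
replace slot 1: 2·((-1)+1) − 1 = -1 → (-1,-1,1)
replace slot 2: 2·((-1)+1) − (-1) = 1 → (-1,1,1)

-1,1,1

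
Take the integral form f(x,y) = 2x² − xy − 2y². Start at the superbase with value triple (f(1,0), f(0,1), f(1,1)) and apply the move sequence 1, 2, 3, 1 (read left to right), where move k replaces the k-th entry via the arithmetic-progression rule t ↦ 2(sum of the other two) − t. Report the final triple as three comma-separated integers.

start (2,-2,-1) = (f(1,0),f(0,1),f(1,1))
replace slot 1: 2·((-2)+(-1)) − 2 = -8 → (-8,-2,-1)
replace slot 2: 2·((-8)+(-1)) − (-2) = -16 → (-8,-16,-1)
replace slot 3: 2·((-8)+(-16)) − (-1) = -47 → (-8,-16,-47)
replace slot 1: 2·((-16)+(-47)) − (-8) = -118 → (-118,-16,-47)

-118,-16,-47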